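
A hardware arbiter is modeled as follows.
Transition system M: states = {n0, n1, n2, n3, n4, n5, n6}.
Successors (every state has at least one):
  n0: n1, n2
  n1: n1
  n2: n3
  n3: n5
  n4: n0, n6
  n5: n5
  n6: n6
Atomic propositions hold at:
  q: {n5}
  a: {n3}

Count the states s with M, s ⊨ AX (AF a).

1

AF a: least fixpoint, start Z0 = {n3}, add states with every successor in Z. Z1 = {n2, n3}; fixed.
Sat(AF a) = {n2, n3}
Sat(AX (AF a)) = {s : every successor in {n2, n3}} = {n2}
|Sat(AX (AF a))| = |{n2}| = 1.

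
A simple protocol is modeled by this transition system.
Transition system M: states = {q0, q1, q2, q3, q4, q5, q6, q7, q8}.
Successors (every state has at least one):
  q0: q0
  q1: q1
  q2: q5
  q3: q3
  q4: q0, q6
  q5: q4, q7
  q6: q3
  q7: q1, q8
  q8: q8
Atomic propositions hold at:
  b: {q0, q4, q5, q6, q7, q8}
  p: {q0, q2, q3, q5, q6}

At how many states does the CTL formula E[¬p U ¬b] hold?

4

Sat(¬p) = {q1, q4, q7, q8}
Sat(¬b) = {q1, q2, q3}
E[¬p U ¬b]: least fixpoint, start Z0 = Sat(¬b) = {q1, q2, q3}, add states in Sat(¬p) with some successor in Z. Z1 = {q1, q2, q3, q7}; fixed.
Sat(E[¬p U ¬b]) = {q1, q2, q3, q7}
|Sat(E[¬p U ¬b])| = |{q1, q2, q3, q7}| = 4.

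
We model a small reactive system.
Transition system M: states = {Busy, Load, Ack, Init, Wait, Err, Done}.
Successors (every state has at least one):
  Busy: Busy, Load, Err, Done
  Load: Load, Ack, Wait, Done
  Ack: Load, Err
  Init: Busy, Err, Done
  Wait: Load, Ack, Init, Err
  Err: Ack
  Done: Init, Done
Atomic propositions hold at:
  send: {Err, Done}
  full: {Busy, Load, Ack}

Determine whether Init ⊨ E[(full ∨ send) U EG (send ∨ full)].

No

Sat(full ∨ send) = {Busy, Load, Ack, Err, Done}
Sat(send ∨ full) = {Busy, Load, Ack, Err, Done}
EG (send ∨ full): greatest fixpoint, start Z0 = {Busy, Load, Ack, Err, Done}, keep only states in Sat with some successor in Z. Already a fixed point.
Sat(EG (send ∨ full)) = {Busy, Load, Ack, Err, Done}
E[(full ∨ send) U EG (send ∨ full)]: least fixpoint, start Z0 = Sat(EG (send ∨ full)) = {Busy, Load, Ack, Err, Done}, add states in Sat(full ∨ send) with some successor in Z. Already a fixed point.
Sat(E[(full ∨ send) U EG (send ∨ full)]) = {Busy, Load, Ack, Err, Done}
Init ∉ Sat(E[(full ∨ send) U EG (send ∨ full)]) = {Busy, Load, Ack, Err, Done}, so the formula does not hold at Init.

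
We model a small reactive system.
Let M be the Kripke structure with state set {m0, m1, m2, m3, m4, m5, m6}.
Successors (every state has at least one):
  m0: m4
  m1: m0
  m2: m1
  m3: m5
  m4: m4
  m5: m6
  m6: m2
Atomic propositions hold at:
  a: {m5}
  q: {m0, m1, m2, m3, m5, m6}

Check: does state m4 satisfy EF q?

No

EF q: least fixpoint, start Z0 = {m0, m1, m2, m3, m5, m6}, add states with some successor in Z. Already a fixed point.
Sat(EF q) = {m0, m1, m2, m3, m5, m6}
m4 ∉ Sat(EF q) = {m0, m1, m2, m3, m5, m6}, so the formula does not hold at m4.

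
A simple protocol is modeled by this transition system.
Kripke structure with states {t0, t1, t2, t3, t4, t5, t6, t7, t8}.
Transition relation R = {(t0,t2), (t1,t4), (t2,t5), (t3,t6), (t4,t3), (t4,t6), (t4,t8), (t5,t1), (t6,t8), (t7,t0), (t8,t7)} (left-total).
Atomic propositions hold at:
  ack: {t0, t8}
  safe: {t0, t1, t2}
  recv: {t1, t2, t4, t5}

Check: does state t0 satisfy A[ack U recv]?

A[ack U recv]: least fixpoint, start Z0 = Sat(recv) = {t1, t2, t4, t5}, add states in Sat(ack) with every successor in Z. Z1 = {t0, t1, t2, t4, t5}; fixed.
Sat(A[ack U recv]) = {t0, t1, t2, t4, t5}
t0 ∈ Sat(A[ack U recv]) = {t0, t1, t2, t4, t5}, so the formula holds at t0.

Yes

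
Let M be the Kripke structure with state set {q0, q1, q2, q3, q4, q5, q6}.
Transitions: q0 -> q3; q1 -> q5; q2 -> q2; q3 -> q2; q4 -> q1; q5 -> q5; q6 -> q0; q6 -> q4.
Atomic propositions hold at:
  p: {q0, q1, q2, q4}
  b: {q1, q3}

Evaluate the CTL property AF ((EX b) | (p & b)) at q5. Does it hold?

Sat(EX b) = {s : some successor in {q1, q3}} = {q0, q4}
Sat(p & b) = {q1}
Sat((EX b) | (p & b)) = {q0, q1, q4}
AF ((EX b) | (p & b)): least fixpoint, start Z0 = {q0, q1, q4}, add states with every successor in Z. Z1 = {q0, q1, q4, q6}; fixed.
Sat(AF ((EX b) | (p & b))) = {q0, q1, q4, q6}
q5 ∉ Sat(AF ((EX b) | (p & b))) = {q0, q1, q4, q6}, so the formula does not hold at q5.

No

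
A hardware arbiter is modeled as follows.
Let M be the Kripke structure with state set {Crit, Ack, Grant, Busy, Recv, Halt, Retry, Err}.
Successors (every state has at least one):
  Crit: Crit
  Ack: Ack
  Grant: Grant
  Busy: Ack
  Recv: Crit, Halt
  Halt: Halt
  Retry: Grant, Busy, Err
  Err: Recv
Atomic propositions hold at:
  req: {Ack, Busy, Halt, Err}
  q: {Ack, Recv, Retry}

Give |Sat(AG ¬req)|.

Sat(¬req) = {Crit, Grant, Recv, Retry}
AG ¬req: greatest fixpoint, start Z0 = {Crit, Grant, Recv, Retry}, keep only states in Sat with every successor in Z. Z1 = {Crit, Grant}; fixed.
Sat(AG ¬req) = {Crit, Grant}
|Sat(AG ¬req)| = |{Crit, Grant}| = 2.

2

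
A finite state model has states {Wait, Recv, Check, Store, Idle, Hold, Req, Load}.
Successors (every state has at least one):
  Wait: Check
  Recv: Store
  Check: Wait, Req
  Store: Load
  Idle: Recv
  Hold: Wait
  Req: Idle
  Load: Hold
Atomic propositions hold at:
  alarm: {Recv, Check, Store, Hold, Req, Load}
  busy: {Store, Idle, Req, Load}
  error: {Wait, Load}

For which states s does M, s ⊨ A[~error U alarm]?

Sat(~error) = {Recv, Check, Store, Idle, Hold, Req}
A[~error U alarm]: least fixpoint, start Z0 = Sat(alarm) = {Recv, Check, Store, Hold, Req, Load}, add states in Sat(~error) with every successor in Z. Z1 = {Recv, Check, Store, Idle, Hold, Req, Load}; fixed.
Sat(A[~error U alarm]) = {Recv, Check, Store, Idle, Hold, Req, Load}

{Recv, Check, Store, Idle, Hold, Req, Load}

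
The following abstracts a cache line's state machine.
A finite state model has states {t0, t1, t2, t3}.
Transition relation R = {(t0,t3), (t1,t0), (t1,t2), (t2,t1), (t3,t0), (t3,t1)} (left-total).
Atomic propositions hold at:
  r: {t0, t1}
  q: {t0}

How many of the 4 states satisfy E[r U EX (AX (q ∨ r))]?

Sat(q ∨ r) = {t0, t1}
Sat(AX (q ∨ r)) = {s : every successor in {t0, t1}} = {t2, t3}
Sat(EX (AX (q ∨ r))) = {s : some successor in {t2, t3}} = {t0, t1}
E[r U EX (AX (q ∨ r))]: least fixpoint, start Z0 = Sat(EX (AX (q ∨ r))) = {t0, t1}, add states in Sat(r) with some successor in Z. Already a fixed point.
Sat(E[r U EX (AX (q ∨ r))]) = {t0, t1}
|Sat(E[r U EX (AX (q ∨ r))])| = |{t0, t1}| = 2.

2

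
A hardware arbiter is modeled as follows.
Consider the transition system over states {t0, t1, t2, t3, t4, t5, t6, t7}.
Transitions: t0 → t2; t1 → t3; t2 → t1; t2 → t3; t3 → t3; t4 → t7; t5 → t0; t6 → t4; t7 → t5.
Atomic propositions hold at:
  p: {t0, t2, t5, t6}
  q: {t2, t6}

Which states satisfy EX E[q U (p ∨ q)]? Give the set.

{t0, t5, t7}

Sat(p ∨ q) = {t0, t2, t5, t6}
E[q U (p ∨ q)]: least fixpoint, start Z0 = Sat((p ∨ q)) = {t0, t2, t5, t6}, add states in Sat(q) with some successor in Z. Already a fixed point.
Sat(E[q U (p ∨ q)]) = {t0, t2, t5, t6}
Sat(EX E[q U (p ∨ q)]) = {s : some successor in {t0, t2, t5, t6}} = {t0, t5, t7}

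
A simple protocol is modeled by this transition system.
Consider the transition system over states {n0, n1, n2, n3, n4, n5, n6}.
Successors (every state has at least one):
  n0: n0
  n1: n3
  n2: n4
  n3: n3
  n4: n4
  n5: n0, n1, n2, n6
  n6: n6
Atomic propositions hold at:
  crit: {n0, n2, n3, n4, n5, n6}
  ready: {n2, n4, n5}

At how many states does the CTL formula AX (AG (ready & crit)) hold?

Sat(ready & crit) = {n2, n4, n5}
AG (ready & crit): greatest fixpoint, start Z0 = {n2, n4, n5}, keep only states in Sat with every successor in Z. Z1 = {n2, n4}; fixed.
Sat(AG (ready & crit)) = {n2, n4}
Sat(AX (AG (ready & crit))) = {s : every successor in {n2, n4}} = {n2, n4}
|Sat(AX (AG (ready & crit)))| = |{n2, n4}| = 2.

2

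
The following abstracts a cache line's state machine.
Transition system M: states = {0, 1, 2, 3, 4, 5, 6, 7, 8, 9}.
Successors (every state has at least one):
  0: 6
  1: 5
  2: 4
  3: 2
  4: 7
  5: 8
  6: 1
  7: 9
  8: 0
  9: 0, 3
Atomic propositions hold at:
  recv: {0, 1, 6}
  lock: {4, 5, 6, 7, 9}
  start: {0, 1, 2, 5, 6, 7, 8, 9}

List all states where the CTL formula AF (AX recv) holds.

Sat(AX recv) = {s : every successor in {0, 1, 6}} = {0, 6, 8}
AF (AX recv): least fixpoint, start Z0 = {0, 6, 8}, add states with every successor in Z. Z1 = {0, 5, 6, 8}; Z2 = {0, 1, 5, 6, 8}; fixed.
Sat(AF (AX recv)) = {0, 1, 5, 6, 8}

{0, 1, 5, 6, 8}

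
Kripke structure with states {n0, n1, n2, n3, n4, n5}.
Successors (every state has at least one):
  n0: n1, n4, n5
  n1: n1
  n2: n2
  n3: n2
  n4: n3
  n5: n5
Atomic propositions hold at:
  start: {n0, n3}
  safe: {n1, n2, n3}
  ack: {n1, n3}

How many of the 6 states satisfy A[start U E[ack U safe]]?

3

E[ack U safe]: least fixpoint, start Z0 = Sat(safe) = {n1, n2, n3}, add states in Sat(ack) with some successor in Z. Already a fixed point.
Sat(E[ack U safe]) = {n1, n2, n3}
A[start U E[ack U safe]]: least fixpoint, start Z0 = Sat(E[ack U safe]) = {n1, n2, n3}, add states in Sat(start) with every successor in Z. Already a fixed point.
Sat(A[start U E[ack U safe]]) = {n1, n2, n3}
|Sat(A[start U E[ack U safe]])| = |{n1, n2, n3}| = 3.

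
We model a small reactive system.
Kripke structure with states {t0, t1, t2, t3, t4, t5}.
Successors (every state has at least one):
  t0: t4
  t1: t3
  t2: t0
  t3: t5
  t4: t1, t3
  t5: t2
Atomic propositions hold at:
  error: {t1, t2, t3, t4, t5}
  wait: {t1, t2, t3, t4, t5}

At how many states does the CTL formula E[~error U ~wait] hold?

1

Sat(~error) = {t0}
Sat(~wait) = {t0}
E[~error U ~wait]: least fixpoint, start Z0 = Sat(~wait) = {t0}, add states in Sat(~error) with some successor in Z. Already a fixed point.
Sat(E[~error U ~wait]) = {t0}
|Sat(E[~error U ~wait])| = |{t0}| = 1.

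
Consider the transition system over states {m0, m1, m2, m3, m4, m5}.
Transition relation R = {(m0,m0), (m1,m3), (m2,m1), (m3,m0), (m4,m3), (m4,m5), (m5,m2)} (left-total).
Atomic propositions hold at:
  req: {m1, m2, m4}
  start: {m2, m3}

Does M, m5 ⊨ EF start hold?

Yes

EF start: least fixpoint, start Z0 = {m2, m3}, add states with some successor in Z. Z1 = {m1, m2, m3, m4, m5}; fixed.
Sat(EF start) = {m1, m2, m3, m4, m5}
m5 ∈ Sat(EF start) = {m1, m2, m3, m4, m5}, so the formula holds at m5.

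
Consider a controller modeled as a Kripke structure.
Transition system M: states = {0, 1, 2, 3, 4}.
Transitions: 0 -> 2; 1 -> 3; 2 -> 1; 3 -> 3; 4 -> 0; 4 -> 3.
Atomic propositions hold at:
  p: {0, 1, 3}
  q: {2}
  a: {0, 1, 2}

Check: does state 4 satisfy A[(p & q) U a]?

Sat(p & q) = ∅
A[(p & q) U a]: least fixpoint, start Z0 = Sat(a) = {0, 1, 2}, add states in Sat(p & q) with every successor in Z. Already a fixed point.
Sat(A[(p & q) U a]) = {0, 1, 2}
4 ∉ Sat(A[(p & q) U a]) = {0, 1, 2}, so the formula does not hold at 4.

No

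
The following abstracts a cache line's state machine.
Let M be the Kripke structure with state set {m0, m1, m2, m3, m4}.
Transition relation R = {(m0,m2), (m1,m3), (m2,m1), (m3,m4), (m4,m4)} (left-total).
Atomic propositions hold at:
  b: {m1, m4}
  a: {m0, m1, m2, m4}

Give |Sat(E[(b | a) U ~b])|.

Sat(b | a) = {m0, m1, m2, m4}
Sat(~b) = {m0, m2, m3}
E[(b | a) U ~b]: least fixpoint, start Z0 = Sat(~b) = {m0, m2, m3}, add states in Sat(b | a) with some successor in Z. Z1 = {m0, m1, m2, m3}; fixed.
Sat(E[(b | a) U ~b]) = {m0, m1, m2, m3}
|Sat(E[(b | a) U ~b])| = |{m0, m1, m2, m3}| = 4.

4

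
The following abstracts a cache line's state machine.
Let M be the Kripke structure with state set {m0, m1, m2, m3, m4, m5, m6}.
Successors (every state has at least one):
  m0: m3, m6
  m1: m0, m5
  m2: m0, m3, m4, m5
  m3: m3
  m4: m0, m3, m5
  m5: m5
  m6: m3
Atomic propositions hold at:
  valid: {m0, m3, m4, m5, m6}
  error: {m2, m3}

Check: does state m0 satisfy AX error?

Sat(AX error) = {s : every successor in {m2, m3}} = {m3, m6}
m0 ∉ Sat(AX error) = {m3, m6}, so the formula does not hold at m0.

No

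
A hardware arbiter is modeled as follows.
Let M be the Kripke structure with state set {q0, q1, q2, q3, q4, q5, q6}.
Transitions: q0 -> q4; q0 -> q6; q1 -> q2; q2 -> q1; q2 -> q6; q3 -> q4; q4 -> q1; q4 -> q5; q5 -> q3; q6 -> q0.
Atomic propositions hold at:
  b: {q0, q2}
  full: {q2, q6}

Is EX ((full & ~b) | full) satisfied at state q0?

Sat(~b) = {q1, q3, q4, q5, q6}
Sat(full & ~b) = {q6}
Sat((full & ~b) | full) = {q2, q6}
Sat(EX ((full & ~b) | full)) = {s : some successor in {q2, q6}} = {q0, q1, q2}
q0 ∈ Sat(EX ((full & ~b) | full)) = {q0, q1, q2}, so the formula holds at q0.

Yes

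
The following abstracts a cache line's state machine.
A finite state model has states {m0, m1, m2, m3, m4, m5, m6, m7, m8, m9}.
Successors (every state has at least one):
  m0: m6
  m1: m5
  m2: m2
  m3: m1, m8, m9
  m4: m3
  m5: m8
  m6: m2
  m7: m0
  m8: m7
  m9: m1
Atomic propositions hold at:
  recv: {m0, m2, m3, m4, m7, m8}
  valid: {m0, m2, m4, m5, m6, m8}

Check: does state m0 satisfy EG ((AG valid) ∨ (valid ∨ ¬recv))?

AG valid: greatest fixpoint, start Z0 = {m0, m2, m4, m5, m6, m8}, keep only states in Sat with every successor in Z. Z1 = {m0, m2, m5, m6}; Z2 = {m0, m2, m6}; fixed.
Sat(AG valid) = {m0, m2, m6}
Sat(¬recv) = {m1, m5, m6, m9}
Sat(valid ∨ ¬recv) = {m0, m1, m2, m4, m5, m6, m8, m9}
Sat((AG valid) ∨ (valid ∨ ¬recv)) = {m0, m1, m2, m4, m5, m6, m8, m9}
EG ((AG valid) ∨ (valid ∨ ¬recv)): greatest fixpoint, start Z0 = {m0, m1, m2, m4, m5, m6, m8, m9}, keep only states in Sat with some successor in Z. Z1 = {m0, m1, m2, m5, m6, m9}; Z2 = {m0, m1, m2, m6, m9}; Z3 = {m0, m2, m6, m9}; Z4 = {m0, m2, m6}; fixed.
Sat(EG ((AG valid) ∨ (valid ∨ ¬recv))) = {m0, m2, m6}
m0 ∈ Sat(EG ((AG valid) ∨ (valid ∨ ¬recv))) = {m0, m2, m6}, so the formula holds at m0.

Yes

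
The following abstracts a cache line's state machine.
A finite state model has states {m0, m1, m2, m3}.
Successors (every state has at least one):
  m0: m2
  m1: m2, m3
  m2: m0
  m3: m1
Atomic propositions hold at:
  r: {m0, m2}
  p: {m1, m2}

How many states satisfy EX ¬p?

Sat(¬p) = {m0, m3}
Sat(EX ¬p) = {s : some successor in {m0, m3}} = {m1, m2}
|Sat(EX ¬p)| = |{m1, m2}| = 2.

2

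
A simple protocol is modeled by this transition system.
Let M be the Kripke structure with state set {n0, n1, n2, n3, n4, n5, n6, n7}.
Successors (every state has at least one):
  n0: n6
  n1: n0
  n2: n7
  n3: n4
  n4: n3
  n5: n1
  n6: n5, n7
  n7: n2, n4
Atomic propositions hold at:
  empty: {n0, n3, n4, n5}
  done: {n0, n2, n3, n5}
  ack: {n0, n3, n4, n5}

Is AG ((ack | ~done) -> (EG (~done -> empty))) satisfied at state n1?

Sat(~done) = {n1, n4, n6, n7}
Sat(ack | ~done) = {n0, n1, n3, n4, n5, n6, n7}
Sat(~done -> empty) = {n0, n2, n3, n4, n5}
EG (~done -> empty): greatest fixpoint, start Z0 = {n0, n2, n3, n4, n5}, keep only states in Sat with some successor in Z. Z1 = {n3, n4}; fixed.
Sat(EG (~done -> empty)) = {n3, n4}
Sat((ack | ~done) -> (EG (~done -> empty))) = {n2, n3, n4}
AG ((ack | ~done) -> (EG (~done -> empty))): greatest fixpoint, start Z0 = {n2, n3, n4}, keep only states in Sat with every successor in Z. Z1 = {n3, n4}; fixed.
Sat(AG ((ack | ~done) -> (EG (~done -> empty)))) = {n3, n4}
n1 ∉ Sat(AG ((ack | ~done) -> (EG (~done -> empty)))) = {n3, n4}, so the formula does not hold at n1.

No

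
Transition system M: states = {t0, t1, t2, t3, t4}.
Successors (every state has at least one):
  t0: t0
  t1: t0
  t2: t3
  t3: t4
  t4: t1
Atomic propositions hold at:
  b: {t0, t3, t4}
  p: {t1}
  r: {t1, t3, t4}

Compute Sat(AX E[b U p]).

E[b U p]: least fixpoint, start Z0 = Sat(p) = {t1}, add states in Sat(b) with some successor in Z. Z1 = {t1, t4}; Z2 = {t1, t3, t4}; fixed.
Sat(E[b U p]) = {t1, t3, t4}
Sat(AX E[b U p]) = {s : every successor in {t1, t3, t4}} = {t2, t3, t4}

{t2, t3, t4}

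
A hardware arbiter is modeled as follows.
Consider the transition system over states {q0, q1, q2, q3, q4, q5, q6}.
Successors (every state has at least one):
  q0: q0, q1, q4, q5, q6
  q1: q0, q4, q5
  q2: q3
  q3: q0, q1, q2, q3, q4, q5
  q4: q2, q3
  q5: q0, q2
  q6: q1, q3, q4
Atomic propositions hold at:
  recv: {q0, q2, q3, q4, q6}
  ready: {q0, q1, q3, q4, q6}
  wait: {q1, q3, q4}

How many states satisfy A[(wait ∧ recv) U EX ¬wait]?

5

Sat(wait ∧ recv) = {q3, q4}
Sat(¬wait) = {q0, q2, q5, q6}
Sat(EX ¬wait) = {s : some successor in {q0, q2, q5, q6}} = {q0, q1, q3, q4, q5}
A[(wait ∧ recv) U EX ¬wait]: least fixpoint, start Z0 = Sat(EX ¬wait) = {q0, q1, q3, q4, q5}, add states in Sat(wait ∧ recv) with every successor in Z. Already a fixed point.
Sat(A[(wait ∧ recv) U EX ¬wait]) = {q0, q1, q3, q4, q5}
|Sat(A[(wait ∧ recv) U EX ¬wait])| = |{q0, q1, q3, q4, q5}| = 5.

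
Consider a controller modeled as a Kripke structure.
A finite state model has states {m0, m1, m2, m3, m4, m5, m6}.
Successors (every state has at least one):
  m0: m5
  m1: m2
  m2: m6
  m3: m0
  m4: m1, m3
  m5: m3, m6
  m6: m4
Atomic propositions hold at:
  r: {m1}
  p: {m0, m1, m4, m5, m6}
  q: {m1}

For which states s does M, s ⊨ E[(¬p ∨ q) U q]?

Sat(¬p) = {m2, m3}
Sat(¬p ∨ q) = {m1, m2, m3}
E[(¬p ∨ q) U q]: least fixpoint, start Z0 = Sat(q) = {m1}, add states in Sat(¬p ∨ q) with some successor in Z. Already a fixed point.
Sat(E[(¬p ∨ q) U q]) = {m1}

{m1}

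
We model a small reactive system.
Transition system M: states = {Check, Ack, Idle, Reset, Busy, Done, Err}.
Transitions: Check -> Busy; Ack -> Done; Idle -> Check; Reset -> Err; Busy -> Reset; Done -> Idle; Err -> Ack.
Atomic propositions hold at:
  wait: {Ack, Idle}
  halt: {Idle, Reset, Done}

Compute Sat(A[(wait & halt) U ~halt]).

Sat(wait & halt) = {Idle}
Sat(~halt) = {Check, Ack, Busy, Err}
A[(wait & halt) U ~halt]: least fixpoint, start Z0 = Sat(~halt) = {Check, Ack, Busy, Err}, add states in Sat(wait & halt) with every successor in Z. Z1 = {Check, Ack, Idle, Busy, Err}; fixed.
Sat(A[(wait & halt) U ~halt]) = {Check, Ack, Idle, Busy, Err}

{Check, Ack, Idle, Busy, Err}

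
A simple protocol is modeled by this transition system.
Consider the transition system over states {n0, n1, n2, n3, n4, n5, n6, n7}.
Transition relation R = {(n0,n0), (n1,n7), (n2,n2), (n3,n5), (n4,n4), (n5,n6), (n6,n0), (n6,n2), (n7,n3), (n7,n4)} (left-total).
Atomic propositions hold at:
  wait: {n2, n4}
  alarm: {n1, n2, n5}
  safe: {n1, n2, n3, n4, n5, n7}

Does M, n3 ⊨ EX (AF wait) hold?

AF wait: least fixpoint, start Z0 = {n2, n4}, add states with every successor in Z. Already a fixed point.
Sat(AF wait) = {n2, n4}
Sat(EX (AF wait)) = {s : some successor in {n2, n4}} = {n2, n4, n6, n7}
n3 ∉ Sat(EX (AF wait)) = {n2, n4, n6, n7}, so the formula does not hold at n3.

No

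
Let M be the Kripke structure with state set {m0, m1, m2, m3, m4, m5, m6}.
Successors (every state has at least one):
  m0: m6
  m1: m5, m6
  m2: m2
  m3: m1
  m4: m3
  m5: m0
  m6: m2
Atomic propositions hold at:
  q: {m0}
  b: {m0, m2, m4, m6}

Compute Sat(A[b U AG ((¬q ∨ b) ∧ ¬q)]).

Sat(¬q) = {m1, m2, m3, m4, m5, m6}
Sat(¬q ∨ b) = {m0, m1, m2, m3, m4, m5, m6}
Sat((¬q ∨ b) ∧ ¬q) = {m1, m2, m3, m4, m5, m6}
AG ((¬q ∨ b) ∧ ¬q): greatest fixpoint, start Z0 = {m1, m2, m3, m4, m5, m6}, keep only states in Sat with every successor in Z. Z1 = {m1, m2, m3, m4, m6}; Z2 = {m2, m3, m4, m6}; Z3 = {m2, m4, m6}; Z4 = {m2, m6}; fixed.
Sat(AG ((¬q ∨ b) ∧ ¬q)) = {m2, m6}
A[b U AG ((¬q ∨ b) ∧ ¬q)]: least fixpoint, start Z0 = Sat(AG ((¬q ∨ b) ∧ ¬q)) = {m2, m6}, add states in Sat(b) with every successor in Z. Z1 = {m0, m2, m6}; fixed.
Sat(A[b U AG ((¬q ∨ b) ∧ ¬q)]) = {m0, m2, m6}

{m0, m2, m6}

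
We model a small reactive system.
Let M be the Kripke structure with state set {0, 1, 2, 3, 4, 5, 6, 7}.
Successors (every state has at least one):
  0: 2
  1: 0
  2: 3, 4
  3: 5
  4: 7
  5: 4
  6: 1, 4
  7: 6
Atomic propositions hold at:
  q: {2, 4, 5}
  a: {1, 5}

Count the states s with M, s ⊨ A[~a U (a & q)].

2

Sat(~a) = {0, 2, 3, 4, 6, 7}
Sat(a & q) = {5}
A[~a U (a & q)]: least fixpoint, start Z0 = Sat((a & q)) = {5}, add states in Sat(~a) with every successor in Z. Z1 = {3, 5}; fixed.
Sat(A[~a U (a & q)]) = {3, 5}
|Sat(A[~a U (a & q)])| = |{3, 5}| = 2.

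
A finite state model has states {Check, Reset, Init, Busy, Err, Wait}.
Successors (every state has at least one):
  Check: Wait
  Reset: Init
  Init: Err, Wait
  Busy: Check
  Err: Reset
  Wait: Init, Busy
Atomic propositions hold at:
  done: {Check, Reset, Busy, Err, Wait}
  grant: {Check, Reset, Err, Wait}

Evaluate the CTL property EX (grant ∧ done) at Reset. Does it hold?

No

Sat(grant ∧ done) = {Check, Reset, Err, Wait}
Sat(EX (grant ∧ done)) = {s : some successor in {Check, Reset, Err, Wait}} = {Check, Init, Busy, Err}
Reset ∉ Sat(EX (grant ∧ done)) = {Check, Init, Busy, Err}, so the formula does not hold at Reset.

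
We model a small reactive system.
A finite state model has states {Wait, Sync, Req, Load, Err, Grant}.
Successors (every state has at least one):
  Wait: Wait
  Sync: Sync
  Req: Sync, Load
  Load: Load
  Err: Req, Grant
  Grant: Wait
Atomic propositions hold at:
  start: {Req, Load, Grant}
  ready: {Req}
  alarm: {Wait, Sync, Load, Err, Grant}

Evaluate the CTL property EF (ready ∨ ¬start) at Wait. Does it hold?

Yes

Sat(¬start) = {Wait, Sync, Err}
Sat(ready ∨ ¬start) = {Wait, Sync, Req, Err}
EF (ready ∨ ¬start): least fixpoint, start Z0 = {Wait, Sync, Req, Err}, add states with some successor in Z. Z1 = {Wait, Sync, Req, Err, Grant}; fixed.
Sat(EF (ready ∨ ¬start)) = {Wait, Sync, Req, Err, Grant}
Wait ∈ Sat(EF (ready ∨ ¬start)) = {Wait, Sync, Req, Err, Grant}, so the formula holds at Wait.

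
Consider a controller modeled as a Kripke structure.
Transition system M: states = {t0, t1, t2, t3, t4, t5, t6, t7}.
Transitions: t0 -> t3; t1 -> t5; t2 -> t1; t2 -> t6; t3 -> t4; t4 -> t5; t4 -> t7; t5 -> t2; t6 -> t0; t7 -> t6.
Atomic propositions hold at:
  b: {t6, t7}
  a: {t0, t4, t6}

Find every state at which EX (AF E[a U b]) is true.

E[a U b]: least fixpoint, start Z0 = Sat(b) = {t6, t7}, add states in Sat(a) with some successor in Z. Z1 = {t4, t6, t7}; fixed.
Sat(E[a U b]) = {t4, t6, t7}
AF E[a U b]: least fixpoint, start Z0 = {t4, t6, t7}, add states with every successor in Z. Z1 = {t3, t4, t6, t7}; Z2 = {t0, t3, t4, t6, t7}; fixed.
Sat(AF E[a U b]) = {t0, t3, t4, t6, t7}
Sat(EX (AF E[a U b])) = {s : some successor in {t0, t3, t4, t6, t7}} = {t0, t2, t3, t4, t6, t7}

{t0, t2, t3, t4, t6, t7}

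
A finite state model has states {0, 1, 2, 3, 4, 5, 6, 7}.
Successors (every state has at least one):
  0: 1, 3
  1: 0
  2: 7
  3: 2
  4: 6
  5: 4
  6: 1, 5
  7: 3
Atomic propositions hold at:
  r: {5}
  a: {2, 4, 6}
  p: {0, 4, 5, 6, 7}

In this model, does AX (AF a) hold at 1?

No

AF a: least fixpoint, start Z0 = {2, 4, 6}, add states with every successor in Z. Z1 = {2, 3, 4, 5, 6}; Z2 = {2, 3, 4, 5, 6, 7}; fixed.
Sat(AF a) = {2, 3, 4, 5, 6, 7}
Sat(AX (AF a)) = {s : every successor in {2, 3, 4, 5, 6, 7}} = {2, 3, 4, 5, 7}
1 ∉ Sat(AX (AF a)) = {2, 3, 4, 5, 7}, so the formula does not hold at 1.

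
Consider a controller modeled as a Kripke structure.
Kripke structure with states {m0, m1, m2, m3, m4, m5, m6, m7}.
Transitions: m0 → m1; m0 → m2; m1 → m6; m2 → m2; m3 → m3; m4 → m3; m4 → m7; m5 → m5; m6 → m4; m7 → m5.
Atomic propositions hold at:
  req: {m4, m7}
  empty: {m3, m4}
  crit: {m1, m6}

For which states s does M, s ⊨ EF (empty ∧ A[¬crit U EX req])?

{m0, m1, m4, m6}

Sat(¬crit) = {m0, m2, m3, m4, m5, m7}
Sat(EX req) = {s : some successor in {m4, m7}} = {m4, m6}
A[¬crit U EX req]: least fixpoint, start Z0 = Sat(EX req) = {m4, m6}, add states in Sat(¬crit) with every successor in Z. Already a fixed point.
Sat(A[¬crit U EX req]) = {m4, m6}
Sat(empty ∧ A[¬crit U EX req]) = {m4}
EF (empty ∧ A[¬crit U EX req]): least fixpoint, start Z0 = {m4}, add states with some successor in Z. Z1 = {m4, m6}; Z2 = {m1, m4, m6}; Z3 = {m0, m1, m4, m6}; fixed.
Sat(EF (empty ∧ A[¬crit U EX req])) = {m0, m1, m4, m6}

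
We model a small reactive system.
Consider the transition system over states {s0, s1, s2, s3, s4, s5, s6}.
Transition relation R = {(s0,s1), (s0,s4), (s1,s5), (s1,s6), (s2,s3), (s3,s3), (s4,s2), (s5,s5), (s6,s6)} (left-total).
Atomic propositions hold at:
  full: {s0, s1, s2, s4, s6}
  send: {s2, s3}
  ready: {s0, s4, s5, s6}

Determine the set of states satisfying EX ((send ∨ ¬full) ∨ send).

{s1, s2, s3, s4, s5}

Sat(¬full) = {s3, s5}
Sat(send ∨ ¬full) = {s2, s3, s5}
Sat((send ∨ ¬full) ∨ send) = {s2, s3, s5}
Sat(EX ((send ∨ ¬full) ∨ send)) = {s : some successor in {s2, s3, s5}} = {s1, s2, s3, s4, s5}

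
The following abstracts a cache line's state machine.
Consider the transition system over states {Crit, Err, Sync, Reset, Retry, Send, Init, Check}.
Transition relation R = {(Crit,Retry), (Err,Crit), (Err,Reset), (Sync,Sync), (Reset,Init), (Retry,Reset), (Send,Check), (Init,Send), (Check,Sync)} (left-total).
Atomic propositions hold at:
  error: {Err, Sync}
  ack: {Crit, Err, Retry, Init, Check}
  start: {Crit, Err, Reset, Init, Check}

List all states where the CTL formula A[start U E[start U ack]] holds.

{Crit, Err, Reset, Retry, Init, Check}

E[start U ack]: least fixpoint, start Z0 = Sat(ack) = {Crit, Err, Retry, Init, Check}, add states in Sat(start) with some successor in Z. Z1 = {Crit, Err, Reset, Retry, Init, Check}; fixed.
Sat(E[start U ack]) = {Crit, Err, Reset, Retry, Init, Check}
A[start U E[start U ack]]: least fixpoint, start Z0 = Sat(E[start U ack]) = {Crit, Err, Reset, Retry, Init, Check}, add states in Sat(start) with every successor in Z. Already a fixed point.
Sat(A[start U E[start U ack]]) = {Crit, Err, Reset, Retry, Init, Check}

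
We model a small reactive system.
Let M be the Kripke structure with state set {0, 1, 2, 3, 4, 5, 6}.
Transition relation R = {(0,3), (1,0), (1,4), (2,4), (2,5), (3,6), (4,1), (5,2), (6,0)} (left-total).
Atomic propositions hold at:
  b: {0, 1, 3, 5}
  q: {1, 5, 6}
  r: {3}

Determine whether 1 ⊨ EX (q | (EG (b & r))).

No

Sat(b & r) = {3}
EG (b & r): greatest fixpoint, start Z0 = {3}, keep only states in Sat with some successor in Z. Z1 = ∅; fixed.
Sat(EG (b & r)) = ∅
Sat(q | (EG (b & r))) = {1, 5, 6}
Sat(EX (q | (EG (b & r)))) = {s : some successor in {1, 5, 6}} = {2, 3, 4}
1 ∉ Sat(EX (q | (EG (b & r)))) = {2, 3, 4}, so the formula does not hold at 1.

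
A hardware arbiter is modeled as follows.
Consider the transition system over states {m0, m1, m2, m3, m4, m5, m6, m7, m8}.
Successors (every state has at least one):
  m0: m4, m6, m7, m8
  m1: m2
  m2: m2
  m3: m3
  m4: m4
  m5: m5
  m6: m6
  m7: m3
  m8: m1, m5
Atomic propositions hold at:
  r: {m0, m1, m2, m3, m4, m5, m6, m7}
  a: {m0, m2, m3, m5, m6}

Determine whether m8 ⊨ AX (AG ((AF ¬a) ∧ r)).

No

Sat(¬a) = {m1, m4, m7, m8}
AF ¬a: least fixpoint, start Z0 = {m1, m4, m7, m8}, add states with every successor in Z. Already a fixed point.
Sat(AF ¬a) = {m1, m4, m7, m8}
Sat((AF ¬a) ∧ r) = {m1, m4, m7}
AG ((AF ¬a) ∧ r): greatest fixpoint, start Z0 = {m1, m4, m7}, keep only states in Sat with every successor in Z. Z1 = {m4}; fixed.
Sat(AG ((AF ¬a) ∧ r)) = {m4}
Sat(AX (AG ((AF ¬a) ∧ r))) = {s : every successor in {m4}} = {m4}
m8 ∉ Sat(AX (AG ((AF ¬a) ∧ r))) = {m4}, so the formula does not hold at m8.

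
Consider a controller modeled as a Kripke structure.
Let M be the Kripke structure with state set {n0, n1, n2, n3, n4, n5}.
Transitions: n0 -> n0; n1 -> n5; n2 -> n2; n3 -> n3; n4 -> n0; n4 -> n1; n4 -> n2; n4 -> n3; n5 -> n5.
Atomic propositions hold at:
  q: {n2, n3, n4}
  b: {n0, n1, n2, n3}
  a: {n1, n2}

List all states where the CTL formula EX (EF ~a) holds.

{n0, n1, n3, n4, n5}

Sat(~a) = {n0, n3, n4, n5}
EF ~a: least fixpoint, start Z0 = {n0, n3, n4, n5}, add states with some successor in Z. Z1 = {n0, n1, n3, n4, n5}; fixed.
Sat(EF ~a) = {n0, n1, n3, n4, n5}
Sat(EX (EF ~a)) = {s : some successor in {n0, n1, n3, n4, n5}} = {n0, n1, n3, n4, n5}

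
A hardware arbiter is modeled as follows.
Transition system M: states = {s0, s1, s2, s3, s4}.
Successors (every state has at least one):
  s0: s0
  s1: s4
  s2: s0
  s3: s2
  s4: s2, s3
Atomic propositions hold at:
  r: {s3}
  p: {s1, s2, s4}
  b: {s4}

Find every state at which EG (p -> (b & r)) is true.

{s0}

Sat(b & r) = ∅
Sat(p -> (b & r)) = {s0, s3}
EG (p -> (b & r)): greatest fixpoint, start Z0 = {s0, s3}, keep only states in Sat with some successor in Z. Z1 = {s0}; fixed.
Sat(EG (p -> (b & r))) = {s0}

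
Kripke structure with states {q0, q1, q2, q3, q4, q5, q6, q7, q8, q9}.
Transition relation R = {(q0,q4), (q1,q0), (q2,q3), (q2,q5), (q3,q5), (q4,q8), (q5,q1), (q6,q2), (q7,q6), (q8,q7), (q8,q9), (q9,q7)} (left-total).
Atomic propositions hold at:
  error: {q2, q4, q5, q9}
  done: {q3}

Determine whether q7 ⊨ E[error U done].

E[error U done]: least fixpoint, start Z0 = Sat(done) = {q3}, add states in Sat(error) with some successor in Z. Z1 = {q2, q3}; fixed.
Sat(E[error U done]) = {q2, q3}
q7 ∉ Sat(E[error U done]) = {q2, q3}, so the formula does not hold at q7.

No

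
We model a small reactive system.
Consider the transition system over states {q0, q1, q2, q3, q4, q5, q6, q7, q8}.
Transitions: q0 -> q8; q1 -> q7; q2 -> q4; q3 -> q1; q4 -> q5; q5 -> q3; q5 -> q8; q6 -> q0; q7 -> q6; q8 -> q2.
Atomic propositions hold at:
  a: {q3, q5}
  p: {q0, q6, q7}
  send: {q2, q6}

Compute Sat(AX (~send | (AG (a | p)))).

{q0, q1, q2, q3, q4, q5, q6}

Sat(~send) = {q0, q1, q3, q4, q5, q7, q8}
Sat(a | p) = {q0, q3, q5, q6, q7}
AG (a | p): greatest fixpoint, start Z0 = {q0, q3, q5, q6, q7}, keep only states in Sat with every successor in Z. Z1 = {q6, q7}; Z2 = {q7}; Z3 = ∅; fixed.
Sat(AG (a | p)) = ∅
Sat(~send | (AG (a | p))) = {q0, q1, q3, q4, q5, q7, q8}
Sat(AX (~send | (AG (a | p)))) = {s : every successor in {q0, q1, q3, q4, q5, q7, q8}} = {q0, q1, q2, q3, q4, q5, q6}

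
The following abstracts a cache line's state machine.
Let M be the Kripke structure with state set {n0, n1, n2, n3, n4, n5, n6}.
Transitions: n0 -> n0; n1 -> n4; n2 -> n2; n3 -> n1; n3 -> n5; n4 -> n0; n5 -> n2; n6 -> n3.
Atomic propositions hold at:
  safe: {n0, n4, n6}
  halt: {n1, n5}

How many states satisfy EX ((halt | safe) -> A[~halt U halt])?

Sat(halt | safe) = {n0, n1, n4, n5, n6}
Sat(~halt) = {n0, n2, n3, n4, n6}
A[~halt U halt]: least fixpoint, start Z0 = Sat(halt) = {n1, n5}, add states in Sat(~halt) with every successor in Z. Z1 = {n1, n3, n5}; Z2 = {n1, n3, n5, n6}; fixed.
Sat(A[~halt U halt]) = {n1, n3, n5, n6}
Sat((halt | safe) -> A[~halt U halt]) = {n1, n2, n3, n5, n6}
Sat(EX ((halt | safe) -> A[~halt U halt])) = {s : some successor in {n1, n2, n3, n5, n6}} = {n2, n3, n5, n6}
|Sat(EX ((halt | safe) -> A[~halt U halt]))| = |{n2, n3, n5, n6}| = 4.

4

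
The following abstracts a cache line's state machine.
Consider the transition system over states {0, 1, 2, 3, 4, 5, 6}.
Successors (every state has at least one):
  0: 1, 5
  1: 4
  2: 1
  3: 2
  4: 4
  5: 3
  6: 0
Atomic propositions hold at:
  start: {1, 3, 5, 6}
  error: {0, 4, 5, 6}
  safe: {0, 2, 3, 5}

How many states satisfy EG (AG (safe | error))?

Sat(safe | error) = {0, 2, 3, 4, 5, 6}
AG (safe | error): greatest fixpoint, start Z0 = {0, 2, 3, 4, 5, 6}, keep only states in Sat with every successor in Z. Z1 = {3, 4, 5, 6}; Z2 = {4, 5}; Z3 = {4}; fixed.
Sat(AG (safe | error)) = {4}
EG (AG (safe | error)): greatest fixpoint, start Z0 = {4}, keep only states in Sat with some successor in Z. Already a fixed point.
Sat(EG (AG (safe | error))) = {4}
|Sat(EG (AG (safe | error)))| = |{4}| = 1.

1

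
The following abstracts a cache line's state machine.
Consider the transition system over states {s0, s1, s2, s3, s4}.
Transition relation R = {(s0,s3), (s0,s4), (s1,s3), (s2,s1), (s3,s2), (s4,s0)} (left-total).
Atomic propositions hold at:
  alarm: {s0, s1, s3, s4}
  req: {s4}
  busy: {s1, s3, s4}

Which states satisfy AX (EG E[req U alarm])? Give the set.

{s4}

E[req U alarm]: least fixpoint, start Z0 = Sat(alarm) = {s0, s1, s3, s4}, add states in Sat(req) with some successor in Z. Already a fixed point.
Sat(E[req U alarm]) = {s0, s1, s3, s4}
EG E[req U alarm]: greatest fixpoint, start Z0 = {s0, s1, s3, s4}, keep only states in Sat with some successor in Z. Z1 = {s0, s1, s4}; Z2 = {s0, s4}; fixed.
Sat(EG E[req U alarm]) = {s0, s4}
Sat(AX (EG E[req U alarm])) = {s : every successor in {s0, s4}} = {s4}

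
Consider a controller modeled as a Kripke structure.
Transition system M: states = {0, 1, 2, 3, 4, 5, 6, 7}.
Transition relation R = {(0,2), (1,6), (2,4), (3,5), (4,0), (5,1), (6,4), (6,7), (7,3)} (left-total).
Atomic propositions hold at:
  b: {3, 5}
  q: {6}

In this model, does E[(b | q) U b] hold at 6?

Sat(b | q) = {3, 5, 6}
E[(b | q) U b]: least fixpoint, start Z0 = Sat(b) = {3, 5}, add states in Sat(b | q) with some successor in Z. Already a fixed point.
Sat(E[(b | q) U b]) = {3, 5}
6 ∉ Sat(E[(b | q) U b]) = {3, 5}, so the formula does not hold at 6.

No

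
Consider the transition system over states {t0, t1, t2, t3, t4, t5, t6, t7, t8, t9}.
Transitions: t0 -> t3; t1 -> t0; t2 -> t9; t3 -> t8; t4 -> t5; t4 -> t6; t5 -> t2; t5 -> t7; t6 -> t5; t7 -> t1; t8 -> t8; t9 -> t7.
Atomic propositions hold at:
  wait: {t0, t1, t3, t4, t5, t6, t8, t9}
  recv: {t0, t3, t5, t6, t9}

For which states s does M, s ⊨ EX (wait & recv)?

{t0, t1, t2, t4, t6}

Sat(wait & recv) = {t0, t3, t5, t6, t9}
Sat(EX (wait & recv)) = {s : some successor in {t0, t3, t5, t6, t9}} = {t0, t1, t2, t4, t6}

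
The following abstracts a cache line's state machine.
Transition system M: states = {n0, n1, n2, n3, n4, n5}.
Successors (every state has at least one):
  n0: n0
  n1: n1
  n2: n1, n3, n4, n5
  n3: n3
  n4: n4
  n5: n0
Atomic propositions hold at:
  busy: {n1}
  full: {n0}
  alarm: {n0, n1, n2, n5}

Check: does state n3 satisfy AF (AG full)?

No

AG full: greatest fixpoint, start Z0 = {n0}, keep only states in Sat with every successor in Z. Already a fixed point.
Sat(AG full) = {n0}
AF (AG full): least fixpoint, start Z0 = {n0}, add states with every successor in Z. Z1 = {n0, n5}; fixed.
Sat(AF (AG full)) = {n0, n5}
n3 ∉ Sat(AF (AG full)) = {n0, n5}, so the formula does not hold at n3.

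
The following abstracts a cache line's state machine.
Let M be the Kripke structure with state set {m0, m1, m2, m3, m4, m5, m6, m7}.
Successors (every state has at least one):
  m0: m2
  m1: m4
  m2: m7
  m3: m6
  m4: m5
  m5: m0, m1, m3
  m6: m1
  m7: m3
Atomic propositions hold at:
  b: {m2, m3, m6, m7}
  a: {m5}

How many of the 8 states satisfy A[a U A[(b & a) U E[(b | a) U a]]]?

Sat(b & a) = ∅
Sat(b | a) = {m2, m3, m5, m6, m7}
E[(b | a) U a]: least fixpoint, start Z0 = Sat(a) = {m5}, add states in Sat(b | a) with some successor in Z. Already a fixed point.
Sat(E[(b | a) U a]) = {m5}
A[(b & a) U E[(b | a) U a]]: least fixpoint, start Z0 = Sat(E[(b | a) U a]) = {m5}, add states in Sat(b & a) with every successor in Z. Already a fixed point.
Sat(A[(b & a) U E[(b | a) U a]]) = {m5}
A[a U A[(b & a) U E[(b | a) U a]]]: least fixpoint, start Z0 = Sat(A[(b & a) U E[(b | a) U a]]) = {m5}, add states in Sat(a) with every successor in Z. Already a fixed point.
Sat(A[a U A[(b & a) U E[(b | a) U a]]]) = {m5}
|Sat(A[a U A[(b & a) U E[(b | a) U a]]])| = |{m5}| = 1.

1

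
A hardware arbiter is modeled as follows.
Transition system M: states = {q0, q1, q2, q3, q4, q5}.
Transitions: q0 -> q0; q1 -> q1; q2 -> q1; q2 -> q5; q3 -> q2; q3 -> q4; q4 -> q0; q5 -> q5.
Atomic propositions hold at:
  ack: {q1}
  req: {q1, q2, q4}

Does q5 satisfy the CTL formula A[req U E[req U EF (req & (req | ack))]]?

No

Sat(req | ack) = {q1, q2, q4}
Sat(req & (req | ack)) = {q1, q2, q4}
EF (req & (req | ack)): least fixpoint, start Z0 = {q1, q2, q4}, add states with some successor in Z. Z1 = {q1, q2, q3, q4}; fixed.
Sat(EF (req & (req | ack))) = {q1, q2, q3, q4}
E[req U EF (req & (req | ack))]: least fixpoint, start Z0 = Sat(EF (req & (req | ack))) = {q1, q2, q3, q4}, add states in Sat(req) with some successor in Z. Already a fixed point.
Sat(E[req U EF (req & (req | ack))]) = {q1, q2, q3, q4}
A[req U E[req U EF (req & (req | ack))]]: least fixpoint, start Z0 = Sat(E[req U EF (req & (req | ack))]) = {q1, q2, q3, q4}, add states in Sat(req) with every successor in Z. Already a fixed point.
Sat(A[req U E[req U EF (req & (req | ack))]]) = {q1, q2, q3, q4}
q5 ∉ Sat(A[req U E[req U EF (req & (req | ack))]]) = {q1, q2, q3, q4}, so the formula does not hold at q5.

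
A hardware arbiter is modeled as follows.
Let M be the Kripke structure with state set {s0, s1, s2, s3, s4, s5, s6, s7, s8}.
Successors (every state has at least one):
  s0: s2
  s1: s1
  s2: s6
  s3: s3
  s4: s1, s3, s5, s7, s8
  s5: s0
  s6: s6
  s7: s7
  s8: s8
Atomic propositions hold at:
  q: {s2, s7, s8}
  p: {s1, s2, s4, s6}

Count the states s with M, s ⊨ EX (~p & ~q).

Sat(~p) = {s0, s3, s5, s7, s8}
Sat(~q) = {s0, s1, s3, s4, s5, s6}
Sat(~p & ~q) = {s0, s3, s5}
Sat(EX (~p & ~q)) = {s : some successor in {s0, s3, s5}} = {s3, s4, s5}
|Sat(EX (~p & ~q))| = |{s3, s4, s5}| = 3.

3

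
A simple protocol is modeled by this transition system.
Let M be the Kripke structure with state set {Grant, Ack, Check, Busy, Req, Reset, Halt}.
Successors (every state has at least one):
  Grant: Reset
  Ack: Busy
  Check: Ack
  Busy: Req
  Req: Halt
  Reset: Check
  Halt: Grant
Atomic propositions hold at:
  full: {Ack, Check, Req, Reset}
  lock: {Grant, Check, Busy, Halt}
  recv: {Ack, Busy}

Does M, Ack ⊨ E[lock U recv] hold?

Yes

E[lock U recv]: least fixpoint, start Z0 = Sat(recv) = {Ack, Busy}, add states in Sat(lock) with some successor in Z. Z1 = {Ack, Check, Busy}; fixed.
Sat(E[lock U recv]) = {Ack, Check, Busy}
Ack ∈ Sat(E[lock U recv]) = {Ack, Check, Busy}, so the formula holds at Ack.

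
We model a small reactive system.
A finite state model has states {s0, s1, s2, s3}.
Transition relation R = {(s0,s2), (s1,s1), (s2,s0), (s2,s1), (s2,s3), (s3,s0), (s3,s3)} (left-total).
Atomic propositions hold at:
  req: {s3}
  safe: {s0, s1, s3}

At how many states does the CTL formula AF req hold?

1

AF req: least fixpoint, start Z0 = {s3}, add states with every successor in Z. Already a fixed point.
Sat(AF req) = {s3}
|Sat(AF req)| = |{s3}| = 1.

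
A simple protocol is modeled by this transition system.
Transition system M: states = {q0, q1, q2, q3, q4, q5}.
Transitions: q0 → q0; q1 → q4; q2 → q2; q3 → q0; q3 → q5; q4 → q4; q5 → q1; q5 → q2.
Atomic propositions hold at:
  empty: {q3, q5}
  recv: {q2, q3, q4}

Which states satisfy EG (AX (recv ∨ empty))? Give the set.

{q1, q2, q4}

Sat(recv ∨ empty) = {q2, q3, q4, q5}
Sat(AX (recv ∨ empty)) = {s : every successor in {q2, q3, q4, q5}} = {q1, q2, q4}
EG (AX (recv ∨ empty)): greatest fixpoint, start Z0 = {q1, q2, q4}, keep only states in Sat with some successor in Z. Already a fixed point.
Sat(EG (AX (recv ∨ empty))) = {q1, q2, q4}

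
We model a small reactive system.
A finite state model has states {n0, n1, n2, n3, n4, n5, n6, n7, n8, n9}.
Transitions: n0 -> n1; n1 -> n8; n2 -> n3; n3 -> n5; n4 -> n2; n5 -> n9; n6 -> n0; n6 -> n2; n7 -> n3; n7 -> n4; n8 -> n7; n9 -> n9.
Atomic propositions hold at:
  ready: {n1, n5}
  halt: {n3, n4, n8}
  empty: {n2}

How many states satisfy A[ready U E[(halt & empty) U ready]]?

Sat(halt & empty) = ∅
E[(halt & empty) U ready]: least fixpoint, start Z0 = Sat(ready) = {n1, n5}, add states in Sat(halt & empty) with some successor in Z. Already a fixed point.
Sat(E[(halt & empty) U ready]) = {n1, n5}
A[ready U E[(halt & empty) U ready]]: least fixpoint, start Z0 = Sat(E[(halt & empty) U ready]) = {n1, n5}, add states in Sat(ready) with every successor in Z. Already a fixed point.
Sat(A[ready U E[(halt & empty) U ready]]) = {n1, n5}
|Sat(A[ready U E[(halt & empty) U ready]])| = |{n1, n5}| = 2.

2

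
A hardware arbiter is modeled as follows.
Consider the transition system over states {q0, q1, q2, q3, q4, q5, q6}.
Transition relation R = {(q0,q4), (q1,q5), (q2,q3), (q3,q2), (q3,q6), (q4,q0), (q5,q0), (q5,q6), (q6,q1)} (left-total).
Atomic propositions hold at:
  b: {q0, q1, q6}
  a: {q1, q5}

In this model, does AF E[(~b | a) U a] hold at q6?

Yes

Sat(~b) = {q2, q3, q4, q5}
Sat(~b | a) = {q1, q2, q3, q4, q5}
E[(~b | a) U a]: least fixpoint, start Z0 = Sat(a) = {q1, q5}, add states in Sat(~b | a) with some successor in Z. Already a fixed point.
Sat(E[(~b | a) U a]) = {q1, q5}
AF E[(~b | a) U a]: least fixpoint, start Z0 = {q1, q5}, add states with every successor in Z. Z1 = {q1, q5, q6}; fixed.
Sat(AF E[(~b | a) U a]) = {q1, q5, q6}
q6 ∈ Sat(AF E[(~b | a) U a]) = {q1, q5, q6}, so the formula holds at q6.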